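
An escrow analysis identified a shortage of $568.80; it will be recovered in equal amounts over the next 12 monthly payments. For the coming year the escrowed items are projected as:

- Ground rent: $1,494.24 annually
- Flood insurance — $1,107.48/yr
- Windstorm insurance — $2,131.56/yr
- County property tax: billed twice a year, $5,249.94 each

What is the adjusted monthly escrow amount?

$1,316.83

Ground rent: $1,494.24/yr
Flood insurance: $1,107.48/yr
Windstorm insurance: $2,131.56/yr
County property tax: $5,249.94 × 2 = $10,499.88/yr
Combined annual = $15,233.16
Monthly = $15,233.16 ÷ 12 = $1,269.43
Monthly shortage recovery: $568.80 / 12 = $47.40
Adjusted monthly = $1,269.43 + $47.40 = $1,316.83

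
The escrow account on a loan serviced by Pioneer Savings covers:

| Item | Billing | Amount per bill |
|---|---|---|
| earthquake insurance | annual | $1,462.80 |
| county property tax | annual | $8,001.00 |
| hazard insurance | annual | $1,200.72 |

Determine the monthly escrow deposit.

Earthquake insurance = $1,462.80
County property tax = $8,001.00
Hazard insurance = $1,200.72
Annual escrow total = $1,462.80 + $8,001.00 + $1,200.72 = $10,664.52
Monthly escrow = $10,664.52 / 12 = $888.71

$888.71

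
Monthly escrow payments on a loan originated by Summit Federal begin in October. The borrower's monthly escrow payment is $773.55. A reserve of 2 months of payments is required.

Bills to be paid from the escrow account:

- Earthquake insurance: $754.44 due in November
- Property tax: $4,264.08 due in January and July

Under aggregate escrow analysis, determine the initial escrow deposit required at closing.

$3,471.42

Cushion = 2 × $773.55 = $1,547.10
Trial balance (start $0, +$773.55 each month, − disbursements):
  Oct: +$773.55 → $773.55
  Nov: +$773.55 − $754.44 → $792.66
  Dec: +$773.55 → $1,566.21
  Jan: +$773.55 − $4,264.08 → -$1,924.32
  Feb: +$773.55 → -$1,150.77
  Mar: +$773.55 → -$377.22
  Apr: +$773.55 → $396.33
  May: +$773.55 → $1,169.88
  Jun: +$773.55 → $1,943.43
  Jul: +$773.55 − $4,264.08 → -$1,547.10
  Aug: +$773.55 → -$773.55
  Sep: +$773.55 → $0.00
Lowest trial balance = -$1,924.32 (Jan)
Initial deposit = cushion − low point = $1,547.10 − (-$1,924.32) = $3,471.42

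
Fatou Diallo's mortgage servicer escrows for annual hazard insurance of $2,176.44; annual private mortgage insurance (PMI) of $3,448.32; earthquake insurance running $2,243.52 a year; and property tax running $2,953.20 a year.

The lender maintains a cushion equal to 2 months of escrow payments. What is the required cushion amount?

Hazard insurance: $2,176.44 annually
Private mortgage insurance (PMI): $3,448.32 annually
Earthquake insurance: $2,243.52 annually
Property tax: $2,953.20 annually
Total annual escrow = $2,176.44 + $3,448.32 + $2,243.52 + $2,953.20 = $10,821.48
Per month = $10,821.48 / 12 = $901.79
Reserve = 2 × $901.79 = $1,803.58

$1,803.58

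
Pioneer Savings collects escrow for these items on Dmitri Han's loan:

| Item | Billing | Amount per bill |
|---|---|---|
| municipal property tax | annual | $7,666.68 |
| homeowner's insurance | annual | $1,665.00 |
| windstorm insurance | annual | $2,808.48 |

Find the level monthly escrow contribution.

$1,011.68

Municipal property tax = $7,666.68
Homeowner's insurance = $1,665.00
Windstorm insurance = $2,808.48
Yearly total = $12,140.16
Per month = $12,140.16 / 12 = $1,011.68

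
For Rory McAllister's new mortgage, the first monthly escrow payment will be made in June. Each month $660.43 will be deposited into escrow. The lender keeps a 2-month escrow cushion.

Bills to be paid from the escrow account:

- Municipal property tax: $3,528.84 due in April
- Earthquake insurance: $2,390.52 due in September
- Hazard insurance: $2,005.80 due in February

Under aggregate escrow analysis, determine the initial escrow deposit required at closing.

Cushion = 2 × $660.43 = $1,320.86
Trial balance (start $0, +$660.43 each month, − disbursements):
  Jun: +$660.43 → $660.43
  Jul: +$660.43 → $1,320.86
  Aug: +$660.43 → $1,981.29
  Sep: +$660.43 − $2,390.52 → $251.20
  Oct: +$660.43 → $911.63
  Nov: +$660.43 → $1,572.06
  Dec: +$660.43 → $2,232.49
  Jan: +$660.43 → $2,892.92
  Feb: +$660.43 − $2,005.80 → $1,547.55
  Mar: +$660.43 → $2,207.98
  Apr: +$660.43 − $3,528.84 → -$660.43
  May: +$660.43 → $0.00
Lowest trial balance = -$660.43 (Apr)
Initial deposit = cushion − low point = $1,320.86 − (-$660.43) = $1,981.29

$1,981.29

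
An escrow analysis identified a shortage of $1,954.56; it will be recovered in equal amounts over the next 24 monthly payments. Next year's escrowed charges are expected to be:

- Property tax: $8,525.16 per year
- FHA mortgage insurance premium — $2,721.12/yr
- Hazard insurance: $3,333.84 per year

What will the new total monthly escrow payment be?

Property tax — $8,525.16 annually
FHA mortgage insurance premium — $2,721.12 annually
Hazard insurance — $3,333.84 annually
Combined annual = $14,580.12
Monthly = $14,580.12 ÷ 12 = $1,215.01
Monthly shortage recovery: $1,954.56 / 24 = $81.44
Adjusted monthly = $1,215.01 + $81.44 = $1,296.45

$1,296.45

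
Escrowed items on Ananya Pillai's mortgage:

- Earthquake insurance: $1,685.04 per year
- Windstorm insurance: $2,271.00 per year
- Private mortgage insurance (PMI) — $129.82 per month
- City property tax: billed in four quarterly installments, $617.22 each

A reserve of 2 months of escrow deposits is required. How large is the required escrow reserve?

Earthquake insurance: $1,685.04/yr
Windstorm insurance: $2,271.00/yr
Private mortgage insurance (PMI): $129.82 × 12 = $1,557.84/yr
City property tax: $617.22 × 4 = $2,468.88/yr
Annual escrow total = $7,982.76
Monthly = $7,982.76 ÷ 12 = $665.23
Required cushion = 2 × $665.23 = $1,330.46

$1,330.46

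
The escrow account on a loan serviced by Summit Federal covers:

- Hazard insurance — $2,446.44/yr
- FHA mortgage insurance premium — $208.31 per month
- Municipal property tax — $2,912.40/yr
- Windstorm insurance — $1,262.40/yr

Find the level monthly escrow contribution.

$760.08

Hazard insurance: $2,446.44 annually
FHA mortgage insurance premium: $208.31 × 12 = $2,499.72 annually
Municipal property tax: $2,912.40 annually
Windstorm insurance: $1,262.40 annually
Total per year = $9,120.96
Monthly = $9,120.96 / 12 = $760.08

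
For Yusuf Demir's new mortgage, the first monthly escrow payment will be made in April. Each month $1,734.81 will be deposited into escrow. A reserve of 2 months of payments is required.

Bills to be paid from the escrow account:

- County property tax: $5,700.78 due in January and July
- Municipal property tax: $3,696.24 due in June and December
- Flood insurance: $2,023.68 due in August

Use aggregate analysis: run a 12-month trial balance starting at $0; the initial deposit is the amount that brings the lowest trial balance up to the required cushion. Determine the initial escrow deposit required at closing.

Cushion = 2 × $1,734.81 = $3,469.62
Trial balance (start $0, +$1,734.81 each month, − disbursements):
  Apr: +$1,734.81 → $1,734.81
  May: +$1,734.81 → $3,469.62
  Jun: +$1,734.81 − $3,696.24 → $1,508.19
  Jul: +$1,734.81 − $5,700.78 → -$2,457.78
  Aug: +$1,734.81 − $2,023.68 → -$2,746.65
  Sep: +$1,734.81 → -$1,011.84
  Oct: +$1,734.81 → $722.97
  Nov: +$1,734.81 → $2,457.78
  Dec: +$1,734.81 − $3,696.24 → $496.35
  Jan: +$1,734.81 − $5,700.78 → -$3,469.62
  Feb: +$1,734.81 → -$1,734.81
  Mar: +$1,734.81 → $0.00
Lowest trial balance = -$3,469.62 (Jan)
Initial deposit = cushion − low point = $3,469.62 − (-$3,469.62) = $6,939.24

$6,939.24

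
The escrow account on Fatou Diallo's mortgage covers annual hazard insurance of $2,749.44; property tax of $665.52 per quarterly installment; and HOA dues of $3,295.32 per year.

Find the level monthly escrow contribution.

$725.57

Hazard insurance: $2,749.44 annually
Property tax: $665.52 × 4 = $2,662.08 annually
HOA dues: $3,295.32 annually
Yearly total = $2,749.44 + $2,662.08 + $3,295.32 = $8,706.84
Monthly = $8,706.84 / 12 = $725.57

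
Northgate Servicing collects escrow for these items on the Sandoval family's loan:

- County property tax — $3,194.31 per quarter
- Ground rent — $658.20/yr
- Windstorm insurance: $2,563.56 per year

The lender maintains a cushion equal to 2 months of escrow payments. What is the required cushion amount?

$2,666.50

County property tax: $3,194.31 × 4 = $12,777.24
Ground rent: $658.20
Windstorm insurance: $2,563.56
Combined annual = $15,999.00
Base monthly escrow = $15,999.00 / 12 = $1,333.25
Reserve = 2 × $1,333.25 = $2,666.50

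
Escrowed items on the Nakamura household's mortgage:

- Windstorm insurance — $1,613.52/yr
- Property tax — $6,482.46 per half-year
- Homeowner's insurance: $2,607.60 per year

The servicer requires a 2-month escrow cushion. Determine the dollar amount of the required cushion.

Windstorm insurance: $1,613.52
Property tax: $6,482.46 × 2 = $12,964.92
Homeowner's insurance: $2,607.60
Combined annual = $17,186.04
Monthly escrow = $17,186.04 / 12 = $1,432.17
Cushion = 2 × $1,432.17 = $2,864.34

$2,864.34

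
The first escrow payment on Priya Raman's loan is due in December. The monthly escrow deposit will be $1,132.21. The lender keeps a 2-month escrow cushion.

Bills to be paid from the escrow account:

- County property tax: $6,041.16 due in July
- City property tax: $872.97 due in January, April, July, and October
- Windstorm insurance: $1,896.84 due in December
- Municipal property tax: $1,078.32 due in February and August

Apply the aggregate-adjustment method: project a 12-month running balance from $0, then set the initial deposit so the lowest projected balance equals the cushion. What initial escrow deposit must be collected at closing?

$4,841.97

Cushion = 2 × $1,132.21 = $2,264.42
Trial balance (start $0, +$1,132.21 each month, − disbursements):
  Dec: +$1,132.21 − $1,896.84 → -$764.63
  Jan: +$1,132.21 − $872.97 → -$505.39
  Feb: +$1,132.21 − $1,078.32 → -$451.50
  Mar: +$1,132.21 → $680.71
  Apr: +$1,132.21 − $872.97 → $939.95
  May: +$1,132.21 → $2,072.16
  Jun: +$1,132.21 → $3,204.37
  Jul: +$1,132.21 − $6,914.13 → -$2,577.55
  Aug: +$1,132.21 − $1,078.32 → -$2,523.66
  Sep: +$1,132.21 → -$1,391.45
  Oct: +$1,132.21 − $872.97 → -$1,132.21
  Nov: +$1,132.21 → $0.00
Lowest trial balance = -$2,577.55 (Jul)
Initial deposit = cushion − low point = $2,264.42 − (-$2,577.55) = $4,841.97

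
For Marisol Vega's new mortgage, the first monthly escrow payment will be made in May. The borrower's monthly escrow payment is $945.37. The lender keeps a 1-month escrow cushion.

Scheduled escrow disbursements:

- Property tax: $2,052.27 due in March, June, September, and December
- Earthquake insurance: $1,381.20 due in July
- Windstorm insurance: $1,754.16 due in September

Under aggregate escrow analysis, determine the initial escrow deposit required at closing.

$3,458.42

Cushion = 1 × $945.37 = $945.37
Trial balance (start $0, +$945.37 each month, − disbursements):
  May: +$945.37 → $945.37
  Jun: +$945.37 − $2,052.27 → -$161.53
  Jul: +$945.37 − $1,381.20 → -$597.36
  Aug: +$945.37 → $348.01
  Sep: +$945.37 − $3,806.43 → -$2,513.05
  Oct: +$945.37 → -$1,567.68
  Nov: +$945.37 → -$622.31
  Dec: +$945.37 − $2,052.27 → -$1,729.21
  Jan: +$945.37 → -$783.84
  Feb: +$945.37 → $161.53
  Mar: +$945.37 − $2,052.27 → -$945.37
  Apr: +$945.37 → $0.00
Lowest trial balance = -$2,513.05 (Sep)
Initial deposit = cushion − low point = $945.37 − (-$2,513.05) = $3,458.42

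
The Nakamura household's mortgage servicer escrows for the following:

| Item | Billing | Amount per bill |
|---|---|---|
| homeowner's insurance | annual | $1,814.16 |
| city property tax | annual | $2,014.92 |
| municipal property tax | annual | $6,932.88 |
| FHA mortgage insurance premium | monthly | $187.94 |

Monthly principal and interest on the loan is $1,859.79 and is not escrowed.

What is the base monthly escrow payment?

$1,084.77

Homeowner's insurance: $1,814.16
City property tax: $2,014.92
Municipal property tax: $6,932.88
FHA mortgage insurance premium: $187.94 × 12 = $2,255.28
Total annual escrow = $13,017.24
Monthly escrow = $13,017.24 / 12 = $1,084.77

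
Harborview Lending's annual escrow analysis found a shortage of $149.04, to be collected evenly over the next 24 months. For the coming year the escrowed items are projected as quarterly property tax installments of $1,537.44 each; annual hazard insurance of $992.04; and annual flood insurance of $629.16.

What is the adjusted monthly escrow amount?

$653.79

Property tax: $1,537.44 × 4 = $6,149.76
Hazard insurance: $992.04
Flood insurance: $629.16
Total per year = $7,770.96
Monthly = $7,770.96 / 12 = $647.58
Shortage spread = $149.04 / 24 = $6.21/mo
Adjusted monthly = $647.58 + $6.21 = $653.79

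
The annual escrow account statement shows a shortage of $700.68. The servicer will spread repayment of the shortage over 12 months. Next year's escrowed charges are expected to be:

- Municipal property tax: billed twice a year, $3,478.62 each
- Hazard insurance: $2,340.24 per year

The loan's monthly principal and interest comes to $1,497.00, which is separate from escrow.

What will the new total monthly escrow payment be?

$833.18

Municipal property tax — $3,478.62 × 2 = $6,957.24 per year
Hazard insurance — $2,340.24 per year
Annual escrow total = $9,297.48
Base monthly escrow = $9,297.48 / 12 = $774.79
Shortage per month = $700.68 ÷ 12 = $58.39
Adjusted monthly = $774.79 + $58.39 = $833.18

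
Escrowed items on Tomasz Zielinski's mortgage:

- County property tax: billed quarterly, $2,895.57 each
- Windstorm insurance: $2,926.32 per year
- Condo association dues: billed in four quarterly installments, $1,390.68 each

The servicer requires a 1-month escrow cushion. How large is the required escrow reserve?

$1,672.61

County property tax — $2,895.57 × 4 = $11,582.28 annually
Windstorm insurance — $2,926.32 annually
Condo association dues — $1,390.68 × 4 = $5,562.72 annually
Combined annual = $20,071.32
Base monthly escrow = $20,071.32 / 12 = $1,672.61
Cushion = 1 × $1,672.61 = $1,672.61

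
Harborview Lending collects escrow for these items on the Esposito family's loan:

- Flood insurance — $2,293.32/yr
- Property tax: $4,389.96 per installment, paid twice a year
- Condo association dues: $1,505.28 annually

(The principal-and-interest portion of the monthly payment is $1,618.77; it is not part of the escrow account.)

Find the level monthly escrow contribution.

Flood insurance: $2,293.32/yr
Property tax: $4,389.96 × 2 = $8,779.92/yr
Condo association dues: $1,505.28/yr
Total per year = $2,293.32 + $8,779.92 + $1,505.28 = $12,578.52
Per month = $12,578.52 / 12 = $1,048.21

$1,048.21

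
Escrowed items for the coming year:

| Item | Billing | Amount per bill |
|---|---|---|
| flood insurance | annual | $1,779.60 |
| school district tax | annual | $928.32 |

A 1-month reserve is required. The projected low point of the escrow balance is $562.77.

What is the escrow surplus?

$337.11

Flood insurance — $1,779.60/yr
School district tax — $928.32/yr
Total annual escrow = $1,779.60 + $928.32 = $2,707.92
Per month = $2,707.92 / 12 = $225.66
Required reserve = 1 × $225.66 = $225.66
Excess over cushion: $562.77 − $225.66 = $337.11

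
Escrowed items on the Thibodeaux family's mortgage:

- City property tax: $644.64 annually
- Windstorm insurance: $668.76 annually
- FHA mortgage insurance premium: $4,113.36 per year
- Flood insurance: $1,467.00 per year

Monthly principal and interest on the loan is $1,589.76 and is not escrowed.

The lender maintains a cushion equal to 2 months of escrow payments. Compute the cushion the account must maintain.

City property tax = $644.64/yr
Windstorm insurance = $668.76/yr
FHA mortgage insurance premium = $4,113.36/yr
Flood insurance = $1,467.00/yr
Yearly total = $6,893.76
Per month = $6,893.76 / 12 = $574.48
Required cushion = 2 × $574.48 = $1,148.96

$1,148.96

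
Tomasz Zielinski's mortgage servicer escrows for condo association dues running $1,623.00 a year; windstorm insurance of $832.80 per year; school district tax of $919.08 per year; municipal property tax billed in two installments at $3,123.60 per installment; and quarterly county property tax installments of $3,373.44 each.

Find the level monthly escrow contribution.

Condo association dues — $1,623.00/yr
Windstorm insurance — $832.80/yr
School district tax — $919.08/yr
Municipal property tax — $3,123.60 × 2 = $6,247.20/yr
County property tax — $3,373.44 × 4 = $13,493.76/yr
Yearly total = $1,623.00 + $832.80 + $919.08 + $6,247.20 + $13,493.76 = $23,115.84
Monthly = $23,115.84 ÷ 12 = $1,926.32

$1,926.32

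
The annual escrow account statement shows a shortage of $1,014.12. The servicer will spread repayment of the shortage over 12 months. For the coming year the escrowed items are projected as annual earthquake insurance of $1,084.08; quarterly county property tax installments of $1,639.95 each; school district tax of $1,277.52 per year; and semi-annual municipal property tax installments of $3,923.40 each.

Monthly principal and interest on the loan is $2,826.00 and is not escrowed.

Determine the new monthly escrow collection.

$1,481.86

Earthquake insurance — $1,084.08 per year
County property tax — $1,639.95 × 4 = $6,559.80 per year
School district tax — $1,277.52 per year
Municipal property tax — $3,923.40 × 2 = $7,846.80 per year
Total per year = $16,768.20
Base monthly escrow = $16,768.20 ÷ 12 = $1,397.35
Shortage per month = $1,014.12 / 12 = $84.51
New monthly escrow = $1,397.35 + $84.51 = $1,481.86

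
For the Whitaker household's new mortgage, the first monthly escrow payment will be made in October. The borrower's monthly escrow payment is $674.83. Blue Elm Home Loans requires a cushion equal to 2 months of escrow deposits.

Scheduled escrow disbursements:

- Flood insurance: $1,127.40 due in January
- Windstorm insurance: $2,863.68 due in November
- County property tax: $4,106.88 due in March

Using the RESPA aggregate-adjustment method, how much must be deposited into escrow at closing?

Cushion = 2 × $674.83 = $1,349.66
Trial balance (start $0, +$674.83 each month, − disbursements):
  Oct: +$674.83 → $674.83
  Nov: +$674.83 − $2,863.68 → -$1,514.02
  Dec: +$674.83 → -$839.19
  Jan: +$674.83 − $1,127.40 → -$1,291.76
  Feb: +$674.83 → -$616.93
  Mar: +$674.83 − $4,106.88 → -$4,048.98
  Apr: +$674.83 → -$3,374.15
  May: +$674.83 → -$2,699.32
  Jun: +$674.83 → -$2,024.49
  Jul: +$674.83 → -$1,349.66
  Aug: +$674.83 → -$674.83
  Sep: +$674.83 → $0.00
Lowest trial balance = -$4,048.98 (Mar)
Initial deposit = cushion − low point = $1,349.66 − (-$4,048.98) = $5,398.64

$5,398.64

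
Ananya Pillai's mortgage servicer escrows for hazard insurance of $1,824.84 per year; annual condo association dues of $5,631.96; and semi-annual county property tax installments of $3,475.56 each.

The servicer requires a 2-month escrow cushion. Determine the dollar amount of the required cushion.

Hazard insurance — $1,824.84 per year
Condo association dues — $5,631.96 per year
County property tax — $3,475.56 × 2 = $6,951.12 per year
Yearly total = $1,824.84 + $5,631.96 + $6,951.12 = $14,407.92
Monthly = $14,407.92 / 12 = $1,200.66
Cushion = 2 × $1,200.66 = $2,401.32

$2,401.32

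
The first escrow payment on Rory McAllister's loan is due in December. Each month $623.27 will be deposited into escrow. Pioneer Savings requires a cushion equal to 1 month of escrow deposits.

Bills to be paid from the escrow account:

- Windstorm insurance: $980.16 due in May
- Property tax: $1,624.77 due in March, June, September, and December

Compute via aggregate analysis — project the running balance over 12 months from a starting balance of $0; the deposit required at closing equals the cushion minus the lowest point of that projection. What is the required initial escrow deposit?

$2,114.85

Cushion = 1 × $623.27 = $623.27
Trial balance (start $0, +$623.27 each month, − disbursements):
  Dec: +$623.27 − $1,624.77 → -$1,001.50
  Jan: +$623.27 → -$378.23
  Feb: +$623.27 → $245.04
  Mar: +$623.27 − $1,624.77 → -$756.46
  Apr: +$623.27 → -$133.19
  May: +$623.27 − $980.16 → -$490.08
  Jun: +$623.27 − $1,624.77 → -$1,491.58
  Jul: +$623.27 → -$868.31
  Aug: +$623.27 → -$245.04
  Sep: +$623.27 − $1,624.77 → -$1,246.54
  Oct: +$623.27 → -$623.27
  Nov: +$623.27 → $0.00
Lowest trial balance = -$1,491.58 (Jun)
Initial deposit = cushion − low point = $623.27 − (-$1,491.58) = $2,114.85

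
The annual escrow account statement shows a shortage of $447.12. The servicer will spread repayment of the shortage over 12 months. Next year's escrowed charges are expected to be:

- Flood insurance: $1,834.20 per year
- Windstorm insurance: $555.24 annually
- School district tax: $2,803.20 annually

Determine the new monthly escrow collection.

$469.98

Flood insurance = $1,834.20 annually
Windstorm insurance = $555.24 annually
School district tax = $2,803.20 annually
Annual escrow total = $5,192.64
Monthly escrow = $5,192.64 / 12 = $432.72
Shortage per month = $447.12 / 12 = $37.26
New monthly escrow = $432.72 + $37.26 = $469.98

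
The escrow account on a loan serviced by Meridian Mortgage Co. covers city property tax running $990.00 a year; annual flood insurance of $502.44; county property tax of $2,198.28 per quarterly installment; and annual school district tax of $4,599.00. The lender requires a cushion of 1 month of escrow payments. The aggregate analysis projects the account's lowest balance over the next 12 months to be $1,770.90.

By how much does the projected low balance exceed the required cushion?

City property tax — $990.00 per year
Flood insurance — $502.44 per year
County property tax — $2,198.28 × 4 = $8,793.12 per year
School district tax — $4,599.00 per year
Total annual escrow = $990.00 + $502.44 + $8,793.12 + $4,599.00 = $14,884.56
Monthly = $14,884.56 / 12 = $1,240.38
Required reserve = 1 × $1,240.38 = $1,240.38
Surplus = $1,770.90 − $1,240.38 = $530.52

$530.52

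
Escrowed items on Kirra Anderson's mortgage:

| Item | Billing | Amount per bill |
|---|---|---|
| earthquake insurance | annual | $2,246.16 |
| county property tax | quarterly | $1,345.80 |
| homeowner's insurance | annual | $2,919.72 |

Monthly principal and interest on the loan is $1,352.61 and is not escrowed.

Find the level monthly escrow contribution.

Earthquake insurance — $2,246.16
County property tax — $1,345.80 × 4 = $5,383.20
Homeowner's insurance — $2,919.72
Yearly total = $2,246.16 + $5,383.20 + $2,919.72 = $10,549.08
Base monthly escrow = $10,549.08 / 12 = $879.09

$879.09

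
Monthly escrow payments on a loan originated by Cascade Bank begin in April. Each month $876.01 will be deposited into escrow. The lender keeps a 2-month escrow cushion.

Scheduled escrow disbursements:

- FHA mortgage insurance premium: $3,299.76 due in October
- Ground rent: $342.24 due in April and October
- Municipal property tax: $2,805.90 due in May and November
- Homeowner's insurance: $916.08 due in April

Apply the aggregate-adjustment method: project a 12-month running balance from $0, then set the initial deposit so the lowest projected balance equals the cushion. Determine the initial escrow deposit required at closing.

Cushion = 2 × $876.01 = $1,752.02
Trial balance (start $0, +$876.01 each month, − disbursements):
  Apr: +$876.01 − $1,258.32 → -$382.31
  May: +$876.01 − $2,805.90 → -$2,312.20
  Jun: +$876.01 → -$1,436.19
  Jul: +$876.01 → -$560.18
  Aug: +$876.01 → $315.83
  Sep: +$876.01 → $1,191.84
  Oct: +$876.01 − $3,642.00 → -$1,574.15
  Nov: +$876.01 − $2,805.90 → -$3,504.04
  Dec: +$876.01 → -$2,628.03
  Jan: +$876.01 → -$1,752.02
  Feb: +$876.01 → -$876.01
  Mar: +$876.01 → $0.00
Lowest trial balance = -$3,504.04 (Nov)
Initial deposit = cushion − low point = $1,752.02 − (-$3,504.04) = $5,256.06

$5,256.06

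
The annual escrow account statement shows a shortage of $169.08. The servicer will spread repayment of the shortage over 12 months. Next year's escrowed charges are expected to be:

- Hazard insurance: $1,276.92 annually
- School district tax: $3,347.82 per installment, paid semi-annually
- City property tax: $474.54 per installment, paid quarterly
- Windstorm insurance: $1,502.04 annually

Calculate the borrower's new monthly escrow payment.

$961.82

Hazard insurance — $1,276.92/yr
School district tax — $3,347.82 × 2 = $6,695.64/yr
City property tax — $474.54 × 4 = $1,898.16/yr
Windstorm insurance — $1,502.04/yr
Yearly total = $11,372.76
Base monthly escrow = $11,372.76 / 12 = $947.73
Monthly shortage recovery: $169.08 ÷ 12 = $14.09
New monthly escrow = $947.73 + $14.09 = $961.82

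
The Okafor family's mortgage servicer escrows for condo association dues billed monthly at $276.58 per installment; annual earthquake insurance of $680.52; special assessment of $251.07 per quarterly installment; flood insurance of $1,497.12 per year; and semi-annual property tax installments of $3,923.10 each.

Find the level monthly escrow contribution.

$1,195.59

Condo association dues: $276.58 × 12 = $3,318.96/yr
Earthquake insurance: $680.52/yr
Special assessment: $251.07 × 4 = $1,004.28/yr
Flood insurance: $1,497.12/yr
Property tax: $3,923.10 × 2 = $7,846.20/yr
Yearly total = $3,318.96 + $680.52 + $1,004.28 + $1,497.12 + $7,846.20 = $14,347.08
Monthly escrow = $14,347.08 / 12 = $1,195.59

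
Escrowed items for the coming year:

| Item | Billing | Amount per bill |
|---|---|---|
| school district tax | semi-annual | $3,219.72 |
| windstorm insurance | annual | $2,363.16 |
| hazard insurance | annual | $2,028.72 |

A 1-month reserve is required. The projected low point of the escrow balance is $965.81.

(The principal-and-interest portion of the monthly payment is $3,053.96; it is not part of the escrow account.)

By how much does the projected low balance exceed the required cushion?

School district tax — $3,219.72 × 2 = $6,439.44 per year
Windstorm insurance — $2,363.16 per year
Hazard insurance — $2,028.72 per year
Total annual escrow = $10,831.32
Base monthly escrow = $10,831.32 ÷ 12 = $902.61
Required cushion = 1 × $902.61 = $902.61
Excess over cushion: $965.81 − $902.61 = $63.20

$63.20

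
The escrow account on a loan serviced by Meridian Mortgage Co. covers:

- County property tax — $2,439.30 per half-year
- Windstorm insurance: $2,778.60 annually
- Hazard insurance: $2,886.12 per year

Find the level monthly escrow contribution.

County property tax: $2,439.30 × 2 = $4,878.60
Windstorm insurance: $2,778.60
Hazard insurance: $2,886.12
Total per year = $4,878.60 + $2,778.60 + $2,886.12 = $10,543.32
Monthly escrow = $10,543.32 ÷ 12 = $878.61

$878.61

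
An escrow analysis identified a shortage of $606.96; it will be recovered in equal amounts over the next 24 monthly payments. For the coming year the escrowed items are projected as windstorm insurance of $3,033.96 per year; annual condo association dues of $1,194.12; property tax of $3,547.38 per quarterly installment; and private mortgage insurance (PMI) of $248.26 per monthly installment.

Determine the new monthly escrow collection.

Windstorm insurance: $3,033.96 annually
Condo association dues: $1,194.12 annually
Property tax: $3,547.38 × 4 = $14,189.52 annually
Private mortgage insurance (PMI): $248.26 × 12 = $2,979.12 annually
Annual escrow total = $3,033.96 + $1,194.12 + $14,189.52 + $2,979.12 = $21,396.72
Monthly escrow = $21,396.72 ÷ 12 = $1,783.06
Monthly shortage recovery: $606.96 ÷ 24 = $25.29
Adjusted monthly = $1,783.06 + $25.29 = $1,808.35

$1,808.35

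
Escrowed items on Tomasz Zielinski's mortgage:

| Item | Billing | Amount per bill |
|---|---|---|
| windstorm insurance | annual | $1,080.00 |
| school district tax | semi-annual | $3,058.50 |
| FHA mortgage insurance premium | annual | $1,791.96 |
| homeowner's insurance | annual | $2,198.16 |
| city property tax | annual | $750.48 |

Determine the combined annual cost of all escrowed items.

Windstorm insurance — $1,080.00 per year
School district tax — $3,058.50 × 2 = $6,117.00 per year
FHA mortgage insurance premium — $1,791.96 per year
Homeowner's insurance — $2,198.16 per year
City property tax — $750.48 per year
Yearly total = $11,937.60

$11,937.60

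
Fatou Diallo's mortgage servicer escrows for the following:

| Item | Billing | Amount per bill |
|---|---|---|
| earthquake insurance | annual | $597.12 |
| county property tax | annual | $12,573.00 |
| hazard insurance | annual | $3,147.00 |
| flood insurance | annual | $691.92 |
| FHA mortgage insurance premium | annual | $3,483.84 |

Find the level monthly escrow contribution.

Earthquake insurance — $597.12
County property tax — $12,573.00
Hazard insurance — $3,147.00
Flood insurance — $691.92
FHA mortgage insurance premium — $3,483.84
Total per year = $20,492.88
Monthly = $20,492.88 / 12 = $1,707.74

$1,707.74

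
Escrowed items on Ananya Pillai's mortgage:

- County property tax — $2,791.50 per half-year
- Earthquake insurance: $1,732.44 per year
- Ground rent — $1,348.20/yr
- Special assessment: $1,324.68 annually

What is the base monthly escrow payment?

County property tax — $2,791.50 × 2 = $5,583.00/yr
Earthquake insurance — $1,732.44/yr
Ground rent — $1,348.20/yr
Special assessment — $1,324.68/yr
Total per year = $5,583.00 + $1,732.44 + $1,348.20 + $1,324.68 = $9,988.32
Base monthly escrow = $9,988.32 / 12 = $832.36

$832.36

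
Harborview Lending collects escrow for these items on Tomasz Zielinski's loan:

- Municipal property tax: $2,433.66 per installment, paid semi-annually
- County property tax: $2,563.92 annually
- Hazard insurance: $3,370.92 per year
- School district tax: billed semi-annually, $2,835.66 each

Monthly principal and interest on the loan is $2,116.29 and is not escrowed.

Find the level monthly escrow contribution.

$1,372.79

Municipal property tax — $2,433.66 × 2 = $4,867.32 per year
County property tax — $2,563.92 per year
Hazard insurance — $3,370.92 per year
School district tax — $2,835.66 × 2 = $5,671.32 per year
Yearly total = $4,867.32 + $2,563.92 + $3,370.92 + $5,671.32 = $16,473.48
Monthly escrow = $16,473.48 ÷ 12 = $1,372.79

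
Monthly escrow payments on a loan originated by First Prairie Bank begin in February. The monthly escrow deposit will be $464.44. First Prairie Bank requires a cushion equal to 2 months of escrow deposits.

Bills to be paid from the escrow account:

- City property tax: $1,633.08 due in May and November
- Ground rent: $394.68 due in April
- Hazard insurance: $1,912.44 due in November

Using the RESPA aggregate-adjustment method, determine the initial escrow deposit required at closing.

Cushion = 2 × $464.44 = $928.88
Trial balance (start $0, +$464.44 each month, − disbursements):
  Feb: +$464.44 → $464.44
  Mar: +$464.44 → $928.88
  Apr: +$464.44 − $394.68 → $998.64
  May: +$464.44 − $1,633.08 → -$170.00
  Jun: +$464.44 → $294.44
  Jul: +$464.44 → $758.88
  Aug: +$464.44 → $1,223.32
  Sep: +$464.44 → $1,687.76
  Oct: +$464.44 → $2,152.20
  Nov: +$464.44 − $3,545.52 → -$928.88
  Dec: +$464.44 → -$464.44
  Jan: +$464.44 → $0.00
Lowest trial balance = -$928.88 (Nov)
Initial deposit = cushion − low point = $928.88 − (-$928.88) = $1,857.76

$1,857.76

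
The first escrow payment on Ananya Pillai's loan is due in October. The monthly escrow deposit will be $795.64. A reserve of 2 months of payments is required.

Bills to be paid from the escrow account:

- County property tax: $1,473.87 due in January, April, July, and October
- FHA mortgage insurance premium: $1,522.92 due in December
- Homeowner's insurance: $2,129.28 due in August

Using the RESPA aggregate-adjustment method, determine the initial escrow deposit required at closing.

Cushion = 2 × $795.64 = $1,591.28
Trial balance (start $0, +$795.64 each month, − disbursements):
  Oct: +$795.64 − $1,473.87 → -$678.23
  Nov: +$795.64 → $117.41
  Dec: +$795.64 − $1,522.92 → -$609.87
  Jan: +$795.64 − $1,473.87 → -$1,288.10
  Feb: +$795.64 → -$492.46
  Mar: +$795.64 → $303.18
  Apr: +$795.64 − $1,473.87 → -$375.05
  May: +$795.64 → $420.59
  Jun: +$795.64 → $1,216.23
  Jul: +$795.64 − $1,473.87 → $538.00
  Aug: +$795.64 − $2,129.28 → -$795.64
  Sep: +$795.64 → $0.00
Lowest trial balance = -$1,288.10 (Jan)
Initial deposit = cushion − low point = $1,591.28 − (-$1,288.10) = $2,879.38

$2,879.38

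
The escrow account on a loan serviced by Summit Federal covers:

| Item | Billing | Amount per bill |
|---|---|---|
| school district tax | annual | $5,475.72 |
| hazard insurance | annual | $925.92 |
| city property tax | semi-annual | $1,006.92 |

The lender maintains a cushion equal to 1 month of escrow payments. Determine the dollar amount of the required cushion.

School district tax: $5,475.72 per year
Hazard insurance: $925.92 per year
City property tax: $1,006.92 × 2 = $2,013.84 per year
Total per year = $5,475.72 + $925.92 + $2,013.84 = $8,415.48
Per month = $8,415.48 / 12 = $701.29
Cushion = 1 × $701.29 = $701.29

$701.29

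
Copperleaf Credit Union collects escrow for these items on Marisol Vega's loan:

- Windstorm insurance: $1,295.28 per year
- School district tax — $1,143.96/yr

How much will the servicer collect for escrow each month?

Windstorm insurance — $1,295.28 per year
School district tax — $1,143.96 per year
Total annual escrow = $1,295.28 + $1,143.96 = $2,439.24
Monthly escrow = $2,439.24 / 12 = $203.27

$203.27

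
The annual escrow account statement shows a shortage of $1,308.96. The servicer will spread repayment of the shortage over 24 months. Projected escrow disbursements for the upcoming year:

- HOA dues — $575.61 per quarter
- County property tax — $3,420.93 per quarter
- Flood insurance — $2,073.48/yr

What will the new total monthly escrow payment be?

HOA dues = $575.61 × 4 = $2,302.44 per year
County property tax = $3,420.93 × 4 = $13,683.72 per year
Flood insurance = $2,073.48 per year
Total per year = $18,059.64
Monthly = $18,059.64 ÷ 12 = $1,504.97
Shortage spread = $1,308.96 ÷ 24 = $54.54/mo
New monthly escrow = $1,504.97 + $54.54 = $1,559.51

$1,559.51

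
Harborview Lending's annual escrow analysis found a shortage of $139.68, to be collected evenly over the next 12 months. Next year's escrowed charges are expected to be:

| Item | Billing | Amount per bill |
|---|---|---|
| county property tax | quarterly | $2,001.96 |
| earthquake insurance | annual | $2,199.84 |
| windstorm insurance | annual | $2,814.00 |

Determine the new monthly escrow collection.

$1,096.78

County property tax: $2,001.96 × 4 = $8,007.84/yr
Earthquake insurance: $2,199.84/yr
Windstorm insurance: $2,814.00/yr
Combined annual = $8,007.84 + $2,199.84 + $2,814.00 = $13,021.68
Base monthly escrow = $13,021.68 / 12 = $1,085.14
Monthly shortage recovery: $139.68 ÷ 12 = $11.64
Adjusted monthly = $1,085.14 + $11.64 = $1,096.78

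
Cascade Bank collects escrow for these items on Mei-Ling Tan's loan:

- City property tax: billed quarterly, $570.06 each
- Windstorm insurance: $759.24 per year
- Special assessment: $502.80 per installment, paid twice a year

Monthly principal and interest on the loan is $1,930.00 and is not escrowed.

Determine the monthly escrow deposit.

$337.09

City property tax = $570.06 × 4 = $2,280.24/yr
Windstorm insurance = $759.24/yr
Special assessment = $502.80 × 2 = $1,005.60/yr
Total annual escrow = $4,045.08
Per month = $4,045.08 ÷ 12 = $337.09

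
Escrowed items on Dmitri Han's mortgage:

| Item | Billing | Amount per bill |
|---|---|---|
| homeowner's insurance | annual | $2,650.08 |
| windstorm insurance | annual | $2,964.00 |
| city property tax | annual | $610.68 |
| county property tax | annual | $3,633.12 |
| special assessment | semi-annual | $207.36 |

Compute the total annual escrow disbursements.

Homeowner's insurance = $2,650.08 per year
Windstorm insurance = $2,964.00 per year
City property tax = $610.68 per year
County property tax = $3,633.12 per year
Special assessment = $207.36 × 2 = $414.72 per year
Total per year = $10,272.60

$10,272.60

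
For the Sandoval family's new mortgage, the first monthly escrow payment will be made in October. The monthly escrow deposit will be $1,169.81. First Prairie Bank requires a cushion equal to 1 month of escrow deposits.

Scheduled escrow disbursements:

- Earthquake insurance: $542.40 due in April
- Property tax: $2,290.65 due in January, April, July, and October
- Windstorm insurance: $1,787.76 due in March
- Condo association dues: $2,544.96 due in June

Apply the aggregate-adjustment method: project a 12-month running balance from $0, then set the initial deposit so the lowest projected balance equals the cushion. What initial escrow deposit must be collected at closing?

$3,509.43

Cushion = 1 × $1,169.81 = $1,169.81
Trial balance (start $0, +$1,169.81 each month, − disbursements):
  Oct: +$1,169.81 − $2,290.65 → -$1,120.84
  Nov: +$1,169.81 → $48.97
  Dec: +$1,169.81 → $1,218.78
  Jan: +$1,169.81 − $2,290.65 → $97.94
  Feb: +$1,169.81 → $1,267.75
  Mar: +$1,169.81 − $1,787.76 → $649.80
  Apr: +$1,169.81 − $2,833.05 → -$1,013.44
  May: +$1,169.81 → $156.37
  Jun: +$1,169.81 − $2,544.96 → -$1,218.78
  Jul: +$1,169.81 − $2,290.65 → -$2,339.62
  Aug: +$1,169.81 → -$1,169.81
  Sep: +$1,169.81 → $0.00
Lowest trial balance = -$2,339.62 (Jul)
Initial deposit = cushion − low point = $1,169.81 − (-$2,339.62) = $3,509.43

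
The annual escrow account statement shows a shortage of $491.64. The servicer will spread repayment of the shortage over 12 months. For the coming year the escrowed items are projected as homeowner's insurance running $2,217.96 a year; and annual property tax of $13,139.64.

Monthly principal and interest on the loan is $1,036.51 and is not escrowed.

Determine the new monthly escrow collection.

Homeowner's insurance = $2,217.96/yr
Property tax = $13,139.64/yr
Annual escrow total = $15,357.60
Monthly escrow = $15,357.60 ÷ 12 = $1,279.80
Monthly shortage recovery: $491.64 ÷ 12 = $40.97
Adjusted monthly = $1,279.80 + $40.97 = $1,320.77

$1,320.77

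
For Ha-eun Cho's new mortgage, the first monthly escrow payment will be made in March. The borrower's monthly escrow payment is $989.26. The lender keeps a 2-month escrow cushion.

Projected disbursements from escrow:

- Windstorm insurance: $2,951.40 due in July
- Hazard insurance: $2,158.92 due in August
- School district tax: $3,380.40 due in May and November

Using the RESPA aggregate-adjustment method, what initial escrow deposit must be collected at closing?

$4,946.30

Cushion = 2 × $989.26 = $1,978.52
Trial balance (start $0, +$989.26 each month, − disbursements):
  Mar: +$989.26 → $989.26
  Apr: +$989.26 → $1,978.52
  May: +$989.26 − $3,380.40 → -$412.62
  Jun: +$989.26 → $576.64
  Jul: +$989.26 − $2,951.40 → -$1,385.50
  Aug: +$989.26 − $2,158.92 → -$2,555.16
  Sep: +$989.26 → -$1,565.90
  Oct: +$989.26 → -$576.64
  Nov: +$989.26 − $3,380.40 → -$2,967.78
  Dec: +$989.26 → -$1,978.52
  Jan: +$989.26 → -$989.26
  Feb: +$989.26 → $0.00
Lowest trial balance = -$2,967.78 (Nov)
Initial deposit = cushion − low point = $1,978.52 − (-$2,967.78) = $4,946.30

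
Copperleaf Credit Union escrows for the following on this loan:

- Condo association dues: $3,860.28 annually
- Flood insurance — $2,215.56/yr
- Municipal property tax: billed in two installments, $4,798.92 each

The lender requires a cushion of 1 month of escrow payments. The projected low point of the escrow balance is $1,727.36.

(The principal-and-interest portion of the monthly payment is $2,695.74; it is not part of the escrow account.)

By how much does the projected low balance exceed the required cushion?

$421.22

Condo association dues = $3,860.28
Flood insurance = $2,215.56
Municipal property tax = $4,798.92 × 2 = $9,597.84
Total per year = $15,673.68
Per month = $15,673.68 ÷ 12 = $1,306.14
Required cushion = 1 × $1,306.14 = $1,306.14
Excess over cushion: $1,727.36 − $1,306.14 = $421.22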